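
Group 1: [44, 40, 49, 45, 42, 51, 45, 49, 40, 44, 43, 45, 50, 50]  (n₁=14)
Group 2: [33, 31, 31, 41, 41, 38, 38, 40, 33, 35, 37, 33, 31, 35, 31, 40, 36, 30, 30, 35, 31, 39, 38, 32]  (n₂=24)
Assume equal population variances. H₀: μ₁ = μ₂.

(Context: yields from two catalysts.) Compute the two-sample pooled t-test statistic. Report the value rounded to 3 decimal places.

x̄₁=45.500, s₁=3.716, n₁=14
x̄₂=34.958, s₂=3.736, n₂=24
s_p² = [13·3.716² + 23·3.736²]/36 = 13.9016
SE = √(s_p²·(1/14+1/24)) = 1.2539
t = (45.500−34.958)/1.2539 = 8.4073
df = 36

test statistic = 8.407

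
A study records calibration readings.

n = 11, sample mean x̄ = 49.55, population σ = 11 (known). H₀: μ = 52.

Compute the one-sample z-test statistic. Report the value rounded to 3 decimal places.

SE = σ/√n = 11/√11 = 3.3166
z = (x̄−μ₀)/SE = (49.55−52)/3.3166 = -0.7387

test statistic = -0.739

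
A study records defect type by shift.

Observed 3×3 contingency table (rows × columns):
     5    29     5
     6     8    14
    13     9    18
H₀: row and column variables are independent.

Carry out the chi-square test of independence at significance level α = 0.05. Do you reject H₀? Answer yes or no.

Row totals [39, 28, 40], col totals [24, 46, 37], n=107
χ² = (5−8.75)²/8.75 + (29−16.77)²/16.77 + (5−13.49)²/13.49 + (6−6.28)²/6.28 + (8−12.04)²/12.04 + (14−9.68)²/9.68 + (13−8.97)²/8.97 + (9−17.20)²/17.20 + (18−13.83)²/13.83 = 26.1349
df = 4
p-value (upper-tail) = 0.00003
At α=0.05: p < α → reject H₀

reject H₀: yes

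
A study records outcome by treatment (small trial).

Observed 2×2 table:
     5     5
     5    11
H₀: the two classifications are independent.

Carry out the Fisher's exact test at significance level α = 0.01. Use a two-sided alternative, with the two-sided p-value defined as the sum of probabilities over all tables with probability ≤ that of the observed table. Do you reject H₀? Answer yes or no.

reject H₀: no

Margins: r₁=10, r₂=16, c₁=10, c₂=16, n=26
p_obs = C(10,5)·C(16,5)/C(26,10); sum pmf over tables with pmf ≤ p_obs
p-value (two-sided) = 0.42496
At α=0.01: p ≥ α → fail to reject H₀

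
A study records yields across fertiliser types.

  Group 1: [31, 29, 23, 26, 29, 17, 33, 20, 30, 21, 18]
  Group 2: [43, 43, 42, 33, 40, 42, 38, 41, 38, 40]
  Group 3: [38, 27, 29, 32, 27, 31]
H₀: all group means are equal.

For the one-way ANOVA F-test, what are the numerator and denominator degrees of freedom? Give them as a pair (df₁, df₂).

degrees of freedom = [2, 24]

k = 3 groups, N = 27 total
df = (k−1, N−k) = (3−1, 27−3) = (2, 24)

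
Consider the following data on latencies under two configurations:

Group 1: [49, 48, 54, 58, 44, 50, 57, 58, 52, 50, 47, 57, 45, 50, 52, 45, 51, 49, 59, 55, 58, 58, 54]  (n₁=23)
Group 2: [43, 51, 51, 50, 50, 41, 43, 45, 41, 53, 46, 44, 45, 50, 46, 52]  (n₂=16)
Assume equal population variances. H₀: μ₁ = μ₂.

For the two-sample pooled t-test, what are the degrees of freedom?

degrees of freedom = 37

df = n₁ + n₂ − 2 = 23 + 16 − 2 = 37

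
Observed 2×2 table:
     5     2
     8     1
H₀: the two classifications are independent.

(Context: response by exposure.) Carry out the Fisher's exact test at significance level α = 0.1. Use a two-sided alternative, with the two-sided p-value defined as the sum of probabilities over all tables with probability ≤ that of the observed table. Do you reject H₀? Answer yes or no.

reject H₀: no

Margins: r₁=7, r₂=9, c₁=13, c₂=3, n=16
p_obs = C(7,5)·C(9,8)/C(16,13); sum pmf over tables with pmf ≤ p_obs
p-value (two-sided) = 0.55000
At α=0.1: p ≥ α → fail to reject H₀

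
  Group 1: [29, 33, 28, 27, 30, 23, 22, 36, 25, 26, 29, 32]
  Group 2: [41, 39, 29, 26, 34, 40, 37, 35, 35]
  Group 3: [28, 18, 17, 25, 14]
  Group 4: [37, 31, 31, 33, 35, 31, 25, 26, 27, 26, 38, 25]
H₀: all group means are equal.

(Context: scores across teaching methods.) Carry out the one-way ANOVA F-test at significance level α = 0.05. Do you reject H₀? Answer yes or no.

Group means [28.33, 35.11, 20.40, 30.42], grand mean 29.553
SSB = Σnᵢ(x̄ᵢ−x̄)² = 723.723; SSW = ΣΣ(x−x̄ᵢ)² = 759.672
MSB = 723.723/3 = 241.2408; MSW = 759.672/34 = 22.3433
F = MSB/MSW = 10.7970
df = (3, 34)
p-value (upper-tail) = 0.00004
At α=0.05: p < α → reject H₀

reject H₀: yes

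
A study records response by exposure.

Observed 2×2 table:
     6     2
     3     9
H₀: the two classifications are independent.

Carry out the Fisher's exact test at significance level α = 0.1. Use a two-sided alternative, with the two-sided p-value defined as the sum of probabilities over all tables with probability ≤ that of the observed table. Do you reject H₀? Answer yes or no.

reject H₀: yes

Margins: r₁=8, r₂=12, c₁=9, c₂=11, n=20
p_obs = C(8,6)·C(12,3)/C(20,9); sum pmf over tables with pmf ≤ p_obs
p-value (two-sided) = 0.06478
At α=0.1: p < α → reject H₀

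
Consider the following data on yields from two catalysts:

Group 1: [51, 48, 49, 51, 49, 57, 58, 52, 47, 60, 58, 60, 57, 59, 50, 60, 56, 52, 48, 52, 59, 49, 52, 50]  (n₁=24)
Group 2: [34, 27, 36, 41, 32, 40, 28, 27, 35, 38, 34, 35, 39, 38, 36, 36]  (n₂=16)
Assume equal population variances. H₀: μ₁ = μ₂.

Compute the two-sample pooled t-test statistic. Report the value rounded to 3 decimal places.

test statistic = 13.051

x̄₁=53.500, s₁=4.511, n₁=24
x̄₂=34.750, s₂=4.359, n₂=16
s_p² = [23·4.511² + 15·4.359²]/38 = 19.8158
SE = √(s_p²·(1/24+1/16)) = 1.4367
t = (53.500−34.750)/1.4367 = 13.0506
df = 38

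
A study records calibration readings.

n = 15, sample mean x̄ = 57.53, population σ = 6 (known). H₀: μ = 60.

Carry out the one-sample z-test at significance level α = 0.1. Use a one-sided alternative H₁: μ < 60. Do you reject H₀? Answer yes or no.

reject H₀: yes

SE = σ/√n = 6/√15 = 1.5492
z = (x̄−μ₀)/SE = (57.53−60)/1.5492 = -1.5944
p-value (one-sided, H₁ less) = 0.05543
At α=0.1: p < α → reject H₀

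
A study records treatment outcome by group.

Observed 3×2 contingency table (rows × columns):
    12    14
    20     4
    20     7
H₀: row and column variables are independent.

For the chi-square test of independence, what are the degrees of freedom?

degrees of freedom = 2

df = (r−1)(c−1) = (3−1)·(2−1) = 2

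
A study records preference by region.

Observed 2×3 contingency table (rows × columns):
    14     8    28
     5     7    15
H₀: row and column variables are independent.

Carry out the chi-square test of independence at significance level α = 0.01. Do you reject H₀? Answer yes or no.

Row totals [50, 27], col totals [19, 15, 43], n=77
χ² = (14−12.34)²/12.34 + (8−9.74)²/9.74 + (28−27.92)²/27.92 + (5−6.66)²/6.66 + (7−5.26)²/5.26 + (15−15.08)²/15.08 = 1.5261
df = 2
p-value (upper-tail) = 0.46624
At α=0.01: p ≥ α → fail to reject H₀

reject H₀: no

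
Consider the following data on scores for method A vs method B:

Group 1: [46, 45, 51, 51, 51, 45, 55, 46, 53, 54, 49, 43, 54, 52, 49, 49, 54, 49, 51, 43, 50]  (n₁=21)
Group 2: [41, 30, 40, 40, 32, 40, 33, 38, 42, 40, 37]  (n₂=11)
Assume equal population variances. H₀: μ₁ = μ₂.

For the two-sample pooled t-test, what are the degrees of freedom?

degrees of freedom = 30

df = n₁ + n₂ − 2 = 21 + 11 − 2 = 30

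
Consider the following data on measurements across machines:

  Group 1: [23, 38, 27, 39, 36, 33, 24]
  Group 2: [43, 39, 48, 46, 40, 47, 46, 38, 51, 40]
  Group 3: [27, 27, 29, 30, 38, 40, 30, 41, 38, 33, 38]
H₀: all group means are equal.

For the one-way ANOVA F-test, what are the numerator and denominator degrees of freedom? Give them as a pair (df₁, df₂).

degrees of freedom = [2, 25]

k = 3 groups, N = 28 total
df = (k−1, N−k) = (3−1, 28−3) = (2, 25)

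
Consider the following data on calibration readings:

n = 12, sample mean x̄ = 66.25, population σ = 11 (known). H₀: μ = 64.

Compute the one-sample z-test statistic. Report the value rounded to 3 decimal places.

test statistic = 0.709

SE = σ/√n = 11/√12 = 3.1754
z = (x̄−μ₀)/SE = (66.25−64)/3.1754 = 0.7086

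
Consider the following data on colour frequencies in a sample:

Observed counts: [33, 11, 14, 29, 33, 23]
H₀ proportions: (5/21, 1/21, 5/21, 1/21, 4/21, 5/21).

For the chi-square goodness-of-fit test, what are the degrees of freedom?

df = k − 1 = 6 − 1 = 5

degrees of freedom = 5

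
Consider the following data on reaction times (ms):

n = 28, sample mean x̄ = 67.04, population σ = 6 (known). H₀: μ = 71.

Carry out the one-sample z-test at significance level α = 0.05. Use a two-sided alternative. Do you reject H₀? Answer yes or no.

reject H₀: yes

SE = σ/√n = 6/√28 = 1.1339
z = (x̄−μ₀)/SE = (67.04−71)/1.1339 = -3.4924
p-value (two-sided) = 0.00048
At α=0.05: p < α → reject H₀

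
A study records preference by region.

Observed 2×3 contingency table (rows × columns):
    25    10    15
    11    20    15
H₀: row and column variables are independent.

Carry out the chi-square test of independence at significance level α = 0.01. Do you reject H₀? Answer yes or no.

Row totals [50, 46], col totals [36, 30, 30], n=96
χ² = (25−18.75)²/18.75 + (10−15.62)²/15.62 + (15−15.62)²/15.62 + (11−17.25)²/17.25 + (20−14.38)²/14.38 + (15−14.38)²/14.38 = 8.6261
df = 2
p-value (upper-tail) = 0.01339
At α=0.01: p ≥ α → fail to reject H₀

reject H₀: no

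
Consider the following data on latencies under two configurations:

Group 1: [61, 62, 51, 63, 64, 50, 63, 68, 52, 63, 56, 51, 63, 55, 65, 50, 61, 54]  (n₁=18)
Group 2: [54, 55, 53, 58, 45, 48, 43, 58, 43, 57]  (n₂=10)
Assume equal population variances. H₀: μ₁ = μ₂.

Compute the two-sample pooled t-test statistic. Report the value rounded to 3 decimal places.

test statistic = 2.969

x̄₁=58.444, s₁=5.973, n₁=18
x̄₂=51.400, s₂=6.096, n₂=10
s_p² = [17·5.973² + 9·6.096²]/26 = 36.1863
SE = √(s_p²·(1/18+1/10)) = 2.3725
t = (58.444−51.400)/2.3725 = 2.9691
df = 26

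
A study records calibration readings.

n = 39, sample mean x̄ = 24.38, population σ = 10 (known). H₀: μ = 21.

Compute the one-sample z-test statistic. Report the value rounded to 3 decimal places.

test statistic = 2.111

SE = σ/√n = 10/√39 = 1.6013
z = (x̄−μ₀)/SE = (24.38−21)/1.6013 = 2.1108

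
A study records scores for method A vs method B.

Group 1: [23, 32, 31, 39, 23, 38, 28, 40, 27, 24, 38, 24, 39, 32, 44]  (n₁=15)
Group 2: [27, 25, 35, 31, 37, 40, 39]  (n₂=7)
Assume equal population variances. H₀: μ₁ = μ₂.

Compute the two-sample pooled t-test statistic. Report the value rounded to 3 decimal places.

x̄₁=32.133, s₁=7.120, n₁=15
x̄₂=33.429, s₂=5.884, n₂=7
s_p² = [14·7.120² + 6·5.884²]/20 = 45.8724
SE = √(s_p²·(1/15+1/7)) = 3.1002
t = (32.133−33.429)/3.1002 = -0.4178
df = 20

test statistic = -0.418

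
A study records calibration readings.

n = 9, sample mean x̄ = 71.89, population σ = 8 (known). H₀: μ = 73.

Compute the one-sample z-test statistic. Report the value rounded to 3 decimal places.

SE = σ/√n = 8/√9 = 2.6667
z = (x̄−μ₀)/SE = (71.89−73)/2.6667 = -0.4162

test statistic = -0.416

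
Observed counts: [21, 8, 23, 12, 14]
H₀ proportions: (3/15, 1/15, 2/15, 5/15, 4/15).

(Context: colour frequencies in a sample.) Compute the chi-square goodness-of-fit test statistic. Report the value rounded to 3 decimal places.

test statistic = 28.404

n = 78; E_i = n·p_i = [15.60, 5.20, 10.40, 26.00, 20.80]
χ² = (21−15.60)²/15.60 + (8−5.20)²/5.20 + (23−10.40)²/10.40 + (12−26.00)²/26.00 + (14−20.80)²/20.80 = 28.4038
df = 4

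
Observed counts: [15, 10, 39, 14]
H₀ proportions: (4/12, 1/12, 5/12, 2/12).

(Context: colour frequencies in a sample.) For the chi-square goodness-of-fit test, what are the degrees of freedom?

df = k − 1 = 4 − 1 = 3

degrees of freedom = 3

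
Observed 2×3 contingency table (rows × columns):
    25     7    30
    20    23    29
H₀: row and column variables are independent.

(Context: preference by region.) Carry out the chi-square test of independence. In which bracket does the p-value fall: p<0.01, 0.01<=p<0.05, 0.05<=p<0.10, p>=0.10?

p-value bracket: 0.01<=p<0.05

Row totals [62, 72], col totals [45, 30, 59], n=134
χ² = (25−20.82)²/20.82 + (7−13.88)²/13.88 + (30−27.30)²/27.30 + (20−24.18)²/24.18 + (23−16.12)²/16.12 + (29−31.70)²/31.70 = 8.4064
df = 2
p-value (upper-tail) = 0.01495
→ bracket: 0.01<=p<0.05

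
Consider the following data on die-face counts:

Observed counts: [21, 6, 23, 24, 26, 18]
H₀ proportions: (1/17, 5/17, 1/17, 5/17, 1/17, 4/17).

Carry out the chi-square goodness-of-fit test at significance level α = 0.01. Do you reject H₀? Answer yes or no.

reject H₀: yes

n = 118; E_i = n·p_i = [6.94, 34.71, 6.94, 34.71, 6.94, 27.76]
χ² = (21−6.94)²/6.94 + (6−34.71)²/34.71 + (23−6.94)²/6.94 + (24−34.71)²/34.71 + (26−6.94)²/6.94 + (18−27.76)²/27.76 = 148.4390
df = 5
p-value (upper-tail) = 0.00000
At α=0.01: p < α → reject H₀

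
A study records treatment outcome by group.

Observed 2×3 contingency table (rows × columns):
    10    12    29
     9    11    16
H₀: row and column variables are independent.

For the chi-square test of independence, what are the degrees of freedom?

degrees of freedom = 2

df = (r−1)(c−1) = (2−1)·(3−1) = 2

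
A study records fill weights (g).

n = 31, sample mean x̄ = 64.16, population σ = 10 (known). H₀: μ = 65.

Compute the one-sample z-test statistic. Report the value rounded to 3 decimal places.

test statistic = -0.468

SE = σ/√n = 10/√31 = 1.7961
z = (x̄−μ₀)/SE = (64.16−65)/1.7961 = -0.4677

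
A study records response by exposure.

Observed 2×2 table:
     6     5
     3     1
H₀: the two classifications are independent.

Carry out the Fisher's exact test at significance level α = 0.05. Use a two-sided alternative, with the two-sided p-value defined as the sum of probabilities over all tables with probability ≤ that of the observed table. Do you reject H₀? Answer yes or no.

Margins: r₁=11, r₂=4, c₁=9, c₂=6, n=15
p_obs = C(11,6)·C(4,3)/C(15,9); sum pmf over tables with pmf ≤ p_obs
p-value (two-sided) = 0.60440
At α=0.05: p ≥ α → fail to reject H₀

reject H₀: no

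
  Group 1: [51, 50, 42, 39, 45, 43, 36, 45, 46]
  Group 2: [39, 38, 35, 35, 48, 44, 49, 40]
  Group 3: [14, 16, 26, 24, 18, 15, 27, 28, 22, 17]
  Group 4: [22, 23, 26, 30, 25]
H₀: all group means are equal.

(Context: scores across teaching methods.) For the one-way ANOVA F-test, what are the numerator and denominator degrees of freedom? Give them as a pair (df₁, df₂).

degrees of freedom = [3, 28]

k = 4 groups, N = 32 total
df = (k−1, N−k) = (4−1, 32−4) = (3, 28)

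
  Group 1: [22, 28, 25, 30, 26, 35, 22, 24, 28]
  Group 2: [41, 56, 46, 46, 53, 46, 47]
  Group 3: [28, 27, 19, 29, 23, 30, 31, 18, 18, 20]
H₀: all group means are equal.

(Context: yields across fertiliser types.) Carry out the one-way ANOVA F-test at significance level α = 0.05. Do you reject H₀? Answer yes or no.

Group means [26.67, 47.86, 24.30], grand mean 31.462
SSB = Σnᵢ(x̄ᵢ−x̄)² = 2601.504; SSW = ΣΣ(x−x̄ᵢ)² = 536.957
MSB = 2601.504/2 = 1300.7522; MSW = 536.957/23 = 23.3460
F = MSB/MSW = 55.7164
df = (2, 23)
p-value (upper-tail) = 0.00000
At α=0.05: p < α → reject H₀

reject H₀: yes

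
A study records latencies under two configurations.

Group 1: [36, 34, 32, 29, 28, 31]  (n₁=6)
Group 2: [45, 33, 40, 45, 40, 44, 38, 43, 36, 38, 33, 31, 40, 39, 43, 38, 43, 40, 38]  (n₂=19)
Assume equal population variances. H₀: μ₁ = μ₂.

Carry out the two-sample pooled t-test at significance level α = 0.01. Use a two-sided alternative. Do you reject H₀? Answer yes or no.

x̄₁=31.667, s₁=3.011, n₁=6
x̄₂=39.316, s₂=4.056, n₂=19
s_p² = [5·3.011² + 18·4.056²]/23 = 14.8452
SE = √(s_p²·(1/6+1/19)) = 1.8043
t = (31.667−39.316)/1.8043 = -4.2394
df = 23
p-value (two-sided) = 0.00031
At α=0.01: p < α → reject H₀

reject H₀: yes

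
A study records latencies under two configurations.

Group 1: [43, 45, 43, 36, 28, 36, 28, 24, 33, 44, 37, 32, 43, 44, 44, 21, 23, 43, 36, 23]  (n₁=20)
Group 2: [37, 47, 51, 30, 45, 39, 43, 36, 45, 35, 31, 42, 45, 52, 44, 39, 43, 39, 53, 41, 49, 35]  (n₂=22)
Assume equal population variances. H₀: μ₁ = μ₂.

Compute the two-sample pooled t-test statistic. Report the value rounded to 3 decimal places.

x̄₁=35.300, s₁=8.336, n₁=20
x̄₂=41.864, s₂=6.402, n₂=22
s_p² = [19·8.336² + 21·6.402²]/40 = 54.5198
SE = √(s_p²·(1/20+1/22)) = 2.2813
t = (35.300−41.864)/2.2813 = -2.8772
df = 40

test statistic = -2.877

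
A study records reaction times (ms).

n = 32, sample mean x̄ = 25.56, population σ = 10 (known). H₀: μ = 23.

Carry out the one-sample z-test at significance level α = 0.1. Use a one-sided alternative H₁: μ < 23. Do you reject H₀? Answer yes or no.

SE = σ/√n = 10/√32 = 1.7678
z = (x̄−μ₀)/SE = (25.56−23)/1.7678 = 1.4482
p-value (one-sided, H₁ less) = 0.92621
At α=0.1: p ≥ α → fail to reject H₀

reject H₀: no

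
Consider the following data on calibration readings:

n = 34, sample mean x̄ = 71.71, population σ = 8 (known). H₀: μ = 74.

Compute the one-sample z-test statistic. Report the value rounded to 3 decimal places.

test statistic = -1.669

SE = σ/√n = 8/√34 = 1.3720
z = (x̄−μ₀)/SE = (71.71−74)/1.3720 = -1.6691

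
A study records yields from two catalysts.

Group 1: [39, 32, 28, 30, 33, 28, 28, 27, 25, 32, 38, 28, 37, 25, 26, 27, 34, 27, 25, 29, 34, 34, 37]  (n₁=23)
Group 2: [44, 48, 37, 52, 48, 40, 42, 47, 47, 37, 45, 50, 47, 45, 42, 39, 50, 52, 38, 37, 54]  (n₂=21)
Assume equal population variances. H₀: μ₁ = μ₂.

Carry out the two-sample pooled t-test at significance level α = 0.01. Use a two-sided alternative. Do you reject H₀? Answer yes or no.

x̄₁=30.565, s₁=4.450, n₁=23
x̄₂=44.810, s₂=5.382, n₂=21
s_p² = [22·4.450² + 20·5.382²]/42 = 24.1641
SE = √(s_p²·(1/23+1/21)) = 1.4837
t = (30.565−44.810)/1.4837 = -9.6007
df = 42
p-value (two-sided) = 0.00000
At α=0.01: p < α → reject H₀

reject H₀: yes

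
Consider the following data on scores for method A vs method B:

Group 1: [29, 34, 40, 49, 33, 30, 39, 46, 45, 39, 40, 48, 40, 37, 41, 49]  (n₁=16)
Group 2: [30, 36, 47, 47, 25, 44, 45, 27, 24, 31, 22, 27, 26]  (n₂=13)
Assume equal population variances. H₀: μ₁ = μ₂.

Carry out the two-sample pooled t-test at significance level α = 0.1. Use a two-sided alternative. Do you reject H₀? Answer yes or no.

reject H₀: yes

x̄₁=39.938, s₁=6.351, n₁=16
x̄₂=33.154, s₂=9.424, n₂=13
s_p² = [15·6.351² + 12·9.424²]/27 = 61.8752
SE = √(s_p²·(1/16+1/13)) = 2.9371
t = (39.938−33.154)/2.9371 = 2.3096
df = 27
p-value (two-sided) = 0.02879
At α=0.1: p < α → reject H₀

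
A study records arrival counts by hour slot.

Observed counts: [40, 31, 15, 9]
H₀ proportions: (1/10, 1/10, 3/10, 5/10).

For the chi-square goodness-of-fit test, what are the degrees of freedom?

degrees of freedom = 3

df = k − 1 = 4 − 1 = 3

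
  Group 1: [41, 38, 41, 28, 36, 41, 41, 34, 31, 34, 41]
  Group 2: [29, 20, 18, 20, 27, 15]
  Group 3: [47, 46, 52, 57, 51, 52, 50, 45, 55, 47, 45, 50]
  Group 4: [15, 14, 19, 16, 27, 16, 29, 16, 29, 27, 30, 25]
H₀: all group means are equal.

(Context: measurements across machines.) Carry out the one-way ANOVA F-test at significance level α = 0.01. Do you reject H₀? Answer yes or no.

Group means [36.91, 21.50, 49.75, 21.92], grand mean 34.024
SSB = Σnᵢ(x̄ᵢ−x̄)² = 5759.400; SSW = ΣΣ(x−x̄ᵢ)² = 979.576
MSB = 5759.400/3 = 1919.8000; MSW = 979.576/37 = 26.4750
F = MSB/MSW = 72.5136
df = (3, 37)
p-value (upper-tail) = 0.00000
At α=0.01: p < α → reject H₀

reject H₀: yes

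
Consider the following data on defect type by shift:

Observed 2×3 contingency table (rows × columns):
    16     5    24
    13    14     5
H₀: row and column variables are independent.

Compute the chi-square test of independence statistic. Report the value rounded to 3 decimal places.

Row totals [45, 32], col totals [29, 19, 29], n=77
χ² = (16−16.95)²/16.95 + (5−11.10)²/11.10 + (24−16.95)²/16.95 + (13−12.05)²/12.05 + (14−7.90)²/7.90 + (5−12.05)²/12.05 = 15.2620
df = 2

test statistic = 15.262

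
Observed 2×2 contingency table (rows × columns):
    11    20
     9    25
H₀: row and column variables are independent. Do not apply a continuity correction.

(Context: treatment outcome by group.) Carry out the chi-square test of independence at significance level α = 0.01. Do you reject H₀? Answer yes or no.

reject H₀: no

Row totals [31, 34], col totals [20, 45], n=65
χ² = (11−9.54)²/9.54 + (20−21.46)²/21.46 + (9−10.46)²/10.46 + (25−23.54)²/23.54 = 0.6184
df = 1
p-value (upper-tail) = 0.43164
At α=0.01: p ≥ α → fail to reject H₀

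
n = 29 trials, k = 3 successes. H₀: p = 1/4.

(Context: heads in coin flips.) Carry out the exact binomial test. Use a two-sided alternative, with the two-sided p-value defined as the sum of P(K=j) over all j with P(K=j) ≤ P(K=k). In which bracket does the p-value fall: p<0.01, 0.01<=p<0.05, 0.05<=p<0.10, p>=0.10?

p-value bracket: 0.05<=p<0.10

Exact binomial: n=29, k=3, p₀=1/4=0.2500
P(X=j) = C(n,j)·p₀^j·(1−p₀)^(n−j); p = Σ P(X=j) over j with P(X=j) ≤ P(X=3)
p-value (two-sided) = 0.08454
→ bracket: 0.05<=p<0.10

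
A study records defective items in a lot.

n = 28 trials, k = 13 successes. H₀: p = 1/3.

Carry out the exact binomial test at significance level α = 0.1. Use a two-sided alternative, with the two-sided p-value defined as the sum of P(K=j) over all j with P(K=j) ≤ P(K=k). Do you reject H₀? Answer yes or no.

Exact binomial: n=28, k=13, p₀=1/3=0.3333
P(X=j) = C(n,j)·p₀^j·(1−p₀)^(n−j); p = Σ P(X=j) over j with P(X=j) ≤ P(X=13)
p-value (two-sided) = 0.16107
At α=0.1: p ≥ α → fail to reject H₀

reject H₀: no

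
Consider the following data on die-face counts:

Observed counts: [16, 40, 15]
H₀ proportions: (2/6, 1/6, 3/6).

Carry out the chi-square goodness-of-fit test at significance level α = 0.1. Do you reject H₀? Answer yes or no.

reject H₀: yes

n = 71; E_i = n·p_i = [23.67, 11.83, 35.50]
χ² = (16−23.67)²/23.67 + (40−11.83)²/11.83 + (15−35.50)²/35.50 = 81.3662
df = 2
p-value (upper-tail) = 0.00000
At α=0.1: p < α → reject H₀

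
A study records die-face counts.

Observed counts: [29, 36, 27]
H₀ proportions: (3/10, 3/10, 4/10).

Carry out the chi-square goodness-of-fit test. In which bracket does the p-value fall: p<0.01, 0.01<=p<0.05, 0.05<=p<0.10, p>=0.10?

n = 92; E_i = n·p_i = [27.60, 27.60, 36.80]
χ² = (29−27.60)²/27.60 + (36−27.60)²/27.60 + (27−36.80)²/36.80 = 5.2373
df = 2
p-value (upper-tail) = 0.07290
→ bracket: 0.05<=p<0.10

p-value bracket: 0.05<=p<0.10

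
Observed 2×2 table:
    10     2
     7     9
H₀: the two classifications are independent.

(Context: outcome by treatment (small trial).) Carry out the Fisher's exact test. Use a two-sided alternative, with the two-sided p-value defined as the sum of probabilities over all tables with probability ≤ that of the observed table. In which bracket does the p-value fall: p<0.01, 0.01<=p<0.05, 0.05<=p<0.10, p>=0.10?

Margins: r₁=12, r₂=16, c₁=17, c₂=11, n=28
p_obs = C(12,10)·C(16,7)/C(28,17); sum pmf over tables with pmf ≤ p_obs
p-value (two-sided) = 0.05403
→ bracket: 0.05<=p<0.10

p-value bracket: 0.05<=p<0.10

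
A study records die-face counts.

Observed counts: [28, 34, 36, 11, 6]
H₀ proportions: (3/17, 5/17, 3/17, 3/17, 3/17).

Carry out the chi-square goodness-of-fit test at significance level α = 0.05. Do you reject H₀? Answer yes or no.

n = 115; E_i = n·p_i = [20.29, 33.82, 20.29, 20.29, 20.29]
χ² = (28−20.29)²/20.29 + (34−33.82)²/33.82 + (36−20.29)²/20.29 + (11−20.29)²/20.29 + (6−20.29)²/20.29 = 29.4064
df = 4
p-value (upper-tail) = 0.00001
At α=0.05: p < α → reject H₀

reject H₀: yes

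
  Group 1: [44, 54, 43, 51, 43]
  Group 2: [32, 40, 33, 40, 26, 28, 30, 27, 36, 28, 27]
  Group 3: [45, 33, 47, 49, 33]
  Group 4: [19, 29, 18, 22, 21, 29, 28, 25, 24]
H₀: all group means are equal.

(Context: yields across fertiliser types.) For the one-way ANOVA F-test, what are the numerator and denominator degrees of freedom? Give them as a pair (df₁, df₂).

degrees of freedom = [3, 26]

k = 4 groups, N = 30 total
df = (k−1, N−k) = (4−1, 30−4) = (3, 26)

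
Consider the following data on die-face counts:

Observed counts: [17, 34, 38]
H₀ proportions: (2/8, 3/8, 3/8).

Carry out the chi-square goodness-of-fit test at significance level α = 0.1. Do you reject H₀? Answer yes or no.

n = 89; E_i = n·p_i = [22.25, 33.38, 33.38]
χ² = (17−22.25)²/22.25 + (34−33.38)²/33.38 + (38−33.38)²/33.38 = 1.8914
df = 2
p-value (upper-tail) = 0.38841
At α=0.1: p ≥ α → fail to reject H₀

reject H₀: no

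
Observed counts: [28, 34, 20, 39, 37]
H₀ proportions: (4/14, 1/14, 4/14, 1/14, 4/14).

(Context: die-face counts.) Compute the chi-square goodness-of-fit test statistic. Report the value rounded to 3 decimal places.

n = 158; E_i = n·p_i = [45.14, 11.29, 45.14, 11.29, 45.14]
χ² = (28−45.14)²/45.14 + (34−11.29)²/11.29 + (20−45.14)²/45.14 + (39−11.29)²/11.29 + (37−45.14)²/45.14 = 135.7563
df = 4

test statistic = 135.756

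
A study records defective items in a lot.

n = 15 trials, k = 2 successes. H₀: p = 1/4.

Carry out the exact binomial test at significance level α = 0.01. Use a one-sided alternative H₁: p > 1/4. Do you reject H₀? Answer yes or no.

reject H₀: no

Exact binomial: n=15, k=2, p₀=1/4=0.2500
P(X≥2) from Σ C(n,i)·p₀^i·(1−p₀)^(n−i)
p-value (one-sided, H₁ greater) = 0.91982
At α=0.01: p ≥ α → fail to reject H₀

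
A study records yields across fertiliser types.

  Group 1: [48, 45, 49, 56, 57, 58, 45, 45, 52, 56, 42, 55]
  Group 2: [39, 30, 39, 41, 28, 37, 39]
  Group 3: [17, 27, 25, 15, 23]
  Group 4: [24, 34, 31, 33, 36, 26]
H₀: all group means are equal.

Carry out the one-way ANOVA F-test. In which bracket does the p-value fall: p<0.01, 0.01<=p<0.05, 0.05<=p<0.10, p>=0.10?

Group means [50.67, 36.14, 21.40, 30.67], grand mean 38.400
SSB = Σnᵢ(x̄ᵢ−x̄)² = 3645.143; SSW = ΣΣ(x−x̄ᵢ)² = 724.057
MSB = 3645.143/3 = 1215.0476; MSW = 724.057/26 = 27.8484
F = MSB/MSW = 43.6309
df = (3, 26)
p-value (upper-tail) = 0.00000
→ bracket: p<0.01

p-value bracket: p<0.01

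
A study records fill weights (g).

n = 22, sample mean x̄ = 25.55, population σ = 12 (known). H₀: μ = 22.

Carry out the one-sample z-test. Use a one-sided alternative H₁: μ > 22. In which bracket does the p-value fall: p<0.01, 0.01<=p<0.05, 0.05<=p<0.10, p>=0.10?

SE = σ/√n = 12/√22 = 2.5584
z = (x̄−μ₀)/SE = (25.55−22)/2.5584 = 1.3876
p-value (one-sided, H₁ greater) = 0.08263
→ bracket: 0.05<=p<0.10

p-value bracket: 0.05<=p<0.10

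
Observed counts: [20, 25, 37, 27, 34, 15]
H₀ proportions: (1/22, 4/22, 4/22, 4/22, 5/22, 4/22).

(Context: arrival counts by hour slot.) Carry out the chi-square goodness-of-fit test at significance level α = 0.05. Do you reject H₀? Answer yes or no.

n = 158; E_i = n·p_i = [7.18, 28.73, 28.73, 28.73, 35.91, 28.73]
χ² = (20−7.18)²/7.18 + (25−28.73)²/28.73 + (37−28.73)²/28.73 + (27−28.73)²/28.73 + (34−35.91)²/35.91 + (15−28.73)²/28.73 = 32.5089
df = 5
p-value (upper-tail) = 0.00000
At α=0.05: p < α → reject H₀

reject H₀: yes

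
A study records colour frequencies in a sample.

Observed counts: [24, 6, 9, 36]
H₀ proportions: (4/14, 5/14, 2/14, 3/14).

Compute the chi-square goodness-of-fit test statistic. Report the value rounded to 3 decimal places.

test statistic = 41.424

n = 75; E_i = n·p_i = [21.43, 26.79, 10.71, 16.07]
χ² = (24−21.43)²/21.43 + (6−26.79)²/26.79 + (9−10.71)²/10.71 + (36−16.07)²/16.07 = 41.4240
df = 3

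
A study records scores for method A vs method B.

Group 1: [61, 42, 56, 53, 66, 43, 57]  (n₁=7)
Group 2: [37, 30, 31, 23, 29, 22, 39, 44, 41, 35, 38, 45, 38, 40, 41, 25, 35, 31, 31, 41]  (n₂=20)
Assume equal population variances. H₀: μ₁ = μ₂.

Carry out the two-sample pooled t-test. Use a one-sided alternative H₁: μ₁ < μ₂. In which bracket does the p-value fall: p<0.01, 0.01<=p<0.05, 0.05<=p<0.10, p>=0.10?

x̄₁=54.000, s₁=8.869, n₁=7
x̄₂=34.800, s₂=6.779, n₂=20
s_p² = [6·8.869² + 19·6.779²]/25 = 53.8080
SE = √(s_p²·(1/7+1/20)) = 3.2214
t = (54.000−34.800)/3.2214 = 5.9602
df = 25
p-value (one-sided, H₁ less) = 1.00000
→ bracket: p>=0.10

p-value bracket: p>=0.10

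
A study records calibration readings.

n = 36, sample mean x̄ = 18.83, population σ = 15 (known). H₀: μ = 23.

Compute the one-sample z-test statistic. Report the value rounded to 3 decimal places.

test statistic = -1.668

SE = σ/√n = 15/√36 = 2.5000
z = (x̄−μ₀)/SE = (18.83−23)/2.5000 = -1.6680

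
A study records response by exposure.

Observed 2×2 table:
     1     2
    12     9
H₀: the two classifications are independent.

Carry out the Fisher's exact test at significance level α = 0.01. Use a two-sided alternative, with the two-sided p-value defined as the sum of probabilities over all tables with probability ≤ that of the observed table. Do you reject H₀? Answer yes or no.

reject H₀: no

Margins: r₁=3, r₂=21, c₁=13, c₂=11, n=24
p_obs = C(3,1)·C(21,12)/C(24,13); sum pmf over tables with pmf ≤ p_obs
p-value (two-sided) = 0.57609
At α=0.01: p ≥ α → fail to reject H₀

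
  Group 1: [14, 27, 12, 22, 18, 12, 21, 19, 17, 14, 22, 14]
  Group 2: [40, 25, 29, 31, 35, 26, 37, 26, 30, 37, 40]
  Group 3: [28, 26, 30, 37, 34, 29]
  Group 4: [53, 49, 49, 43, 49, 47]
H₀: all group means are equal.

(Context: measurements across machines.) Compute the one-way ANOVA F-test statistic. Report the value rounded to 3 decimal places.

Group means [17.67, 32.36, 30.67, 48.33], grand mean 29.771
SSB = Σnᵢ(x̄ᵢ−x̄)² = 3904.293; SSW = ΣΣ(x−x̄ᵢ)² = 699.879
MSB = 3904.293/3 = 1301.4309; MSW = 699.879/31 = 22.5767
F = MSB/MSW = 57.6448
df = (3, 31)

test statistic = 57.645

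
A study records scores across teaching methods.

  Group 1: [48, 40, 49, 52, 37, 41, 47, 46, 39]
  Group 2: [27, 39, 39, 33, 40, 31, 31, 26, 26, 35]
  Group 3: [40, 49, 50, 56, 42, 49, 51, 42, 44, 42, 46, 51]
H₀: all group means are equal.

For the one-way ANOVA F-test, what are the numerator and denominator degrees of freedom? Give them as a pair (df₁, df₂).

k = 3 groups, N = 31 total
df = (k−1, N−k) = (3−1, 31−3) = (2, 28)

degrees of freedom = [2, 28]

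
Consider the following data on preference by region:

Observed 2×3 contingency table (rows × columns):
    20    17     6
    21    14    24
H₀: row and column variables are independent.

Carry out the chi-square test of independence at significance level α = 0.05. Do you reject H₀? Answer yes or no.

reject H₀: yes

Row totals [43, 59], col totals [41, 31, 30], n=102
χ² = (20−17.28)²/17.28 + (17−13.07)²/13.07 + (6−12.65)²/12.65 + (21−23.72)²/23.72 + (14−17.93)²/17.93 + (24−17.35)²/17.35 = 8.8220
df = 2
p-value (upper-tail) = 0.01214
At α=0.05: p < α → reject H₀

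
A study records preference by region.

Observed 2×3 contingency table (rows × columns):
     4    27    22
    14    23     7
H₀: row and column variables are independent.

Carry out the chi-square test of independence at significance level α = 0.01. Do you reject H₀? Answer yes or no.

reject H₀: yes

Row totals [53, 44], col totals [18, 50, 29], n=97
χ² = (4−9.84)²/9.84 + (27−27.32)²/27.32 + (22−15.85)²/15.85 + (14−8.16)²/8.16 + (23−22.68)²/22.68 + (7−13.15)²/13.15 = 12.9103
df = 2
p-value (upper-tail) = 0.00157
At α=0.01: p < α → reject H₀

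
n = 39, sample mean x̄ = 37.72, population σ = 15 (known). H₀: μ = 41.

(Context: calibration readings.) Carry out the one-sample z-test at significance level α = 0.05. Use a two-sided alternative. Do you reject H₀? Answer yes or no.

SE = σ/√n = 15/√39 = 2.4019
z = (x̄−μ₀)/SE = (37.72−41)/2.4019 = -1.3656
p-value (two-sided) = 0.17207
At α=0.05: p ≥ α → fail to reject H₀

reject H₀: no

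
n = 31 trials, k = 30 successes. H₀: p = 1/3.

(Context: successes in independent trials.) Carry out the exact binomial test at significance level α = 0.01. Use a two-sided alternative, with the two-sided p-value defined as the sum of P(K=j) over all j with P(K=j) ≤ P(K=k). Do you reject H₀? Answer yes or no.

reject H₀: yes

Exact binomial: n=31, k=30, p₀=1/3=0.3333
P(X=j) = C(n,j)·p₀^j·(1−p₀)^(n−j); p = Σ P(X=j) over j with P(X=j) ≤ P(X=30)
p-value (two-sided) = 0.00000
At α=0.01: p < α → reject H₀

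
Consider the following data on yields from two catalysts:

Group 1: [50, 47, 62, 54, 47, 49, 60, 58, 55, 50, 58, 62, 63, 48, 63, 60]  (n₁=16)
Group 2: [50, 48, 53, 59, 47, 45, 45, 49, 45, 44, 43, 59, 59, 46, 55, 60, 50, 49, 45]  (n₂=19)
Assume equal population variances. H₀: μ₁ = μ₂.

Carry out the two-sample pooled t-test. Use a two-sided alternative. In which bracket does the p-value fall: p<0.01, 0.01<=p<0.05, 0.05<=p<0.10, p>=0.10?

x̄₁=55.375, s₁=6.087, n₁=16
x̄₂=50.053, s₂=5.739, n₂=19
s_p² = [15·6.087² + 18·5.739²]/33 = 34.8090
SE = √(s_p²·(1/16+1/19)) = 2.0019
t = (55.375−50.053)/2.0019 = 2.6587
df = 33
p-value (two-sided) = 0.01201
→ bracket: 0.01<=p<0.05

p-value bracket: 0.01<=p<0.05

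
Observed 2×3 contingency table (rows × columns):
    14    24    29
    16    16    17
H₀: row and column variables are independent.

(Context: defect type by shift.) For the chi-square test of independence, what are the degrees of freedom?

degrees of freedom = 2

df = (r−1)(c−1) = (2−1)·(3−1) = 2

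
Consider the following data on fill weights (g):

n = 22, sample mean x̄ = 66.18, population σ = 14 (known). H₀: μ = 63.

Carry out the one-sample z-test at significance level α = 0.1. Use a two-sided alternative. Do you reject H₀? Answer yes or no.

reject H₀: no

SE = σ/√n = 14/√22 = 2.9848
z = (x̄−μ₀)/SE = (66.18−63)/2.9848 = 1.0654
p-value (two-sided) = 0.28670
At α=0.1: p ≥ α → fail to reject H₀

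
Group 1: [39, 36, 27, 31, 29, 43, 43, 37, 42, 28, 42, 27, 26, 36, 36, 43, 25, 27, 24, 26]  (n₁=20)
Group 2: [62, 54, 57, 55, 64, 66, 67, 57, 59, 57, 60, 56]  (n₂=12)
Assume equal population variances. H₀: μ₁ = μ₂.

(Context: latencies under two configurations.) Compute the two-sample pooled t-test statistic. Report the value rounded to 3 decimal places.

x̄₁=33.350, s₁=7.013, n₁=20
x̄₂=59.500, s₂=4.338, n₂=12
s_p² = [19·7.013² + 11·4.338²]/30 = 38.0517
SE = √(s_p²·(1/20+1/12)) = 2.2525
t = (33.350−59.500)/2.2525 = -11.6096
df = 30

test statistic = -11.610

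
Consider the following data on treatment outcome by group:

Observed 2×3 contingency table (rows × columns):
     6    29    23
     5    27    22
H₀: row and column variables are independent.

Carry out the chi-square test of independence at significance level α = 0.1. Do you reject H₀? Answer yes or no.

reject H₀: no

Row totals [58, 54], col totals [11, 56, 45], n=112
χ² = (6−5.70)²/5.70 + (29−29.00)²/29.00 + (23−23.30)²/23.30 + (5−5.30)²/5.30 + (27−27.00)²/27.00 + (22−21.70)²/21.70 = 0.0418
df = 2
p-value (upper-tail) = 0.97934
At α=0.1: p ≥ α → fail to reject H₀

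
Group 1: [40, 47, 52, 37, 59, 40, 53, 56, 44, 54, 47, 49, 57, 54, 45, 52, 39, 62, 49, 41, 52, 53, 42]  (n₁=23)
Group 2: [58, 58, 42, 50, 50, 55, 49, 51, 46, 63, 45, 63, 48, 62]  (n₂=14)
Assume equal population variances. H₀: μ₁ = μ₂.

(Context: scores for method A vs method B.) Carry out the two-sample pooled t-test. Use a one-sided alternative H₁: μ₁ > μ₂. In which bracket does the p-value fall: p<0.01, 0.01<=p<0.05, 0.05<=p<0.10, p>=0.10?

x̄₁=48.870, s₁=6.937, n₁=23
x̄₂=52.857, s₂=6.971, n₂=14
s_p² = [22·6.937² + 13·6.971²]/35 = 48.2949
SE = √(s_p²·(1/23+1/14)) = 2.3557
t = (48.870−52.857)/2.3557 = -1.6927
df = 35
p-value (one-sided, H₁ greater) = 0.95030
→ bracket: p>=0.10

p-value bracket: p>=0.10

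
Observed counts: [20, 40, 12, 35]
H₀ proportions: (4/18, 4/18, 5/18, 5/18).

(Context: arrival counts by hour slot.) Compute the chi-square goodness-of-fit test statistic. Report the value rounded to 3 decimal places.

test statistic = 23.172

n = 107; E_i = n·p_i = [23.78, 23.78, 29.72, 29.72]
χ² = (20−23.78)²/23.78 + (40−23.78)²/23.78 + (12−29.72)²/29.72 + (35−29.72)²/29.72 = 23.1720
df = 3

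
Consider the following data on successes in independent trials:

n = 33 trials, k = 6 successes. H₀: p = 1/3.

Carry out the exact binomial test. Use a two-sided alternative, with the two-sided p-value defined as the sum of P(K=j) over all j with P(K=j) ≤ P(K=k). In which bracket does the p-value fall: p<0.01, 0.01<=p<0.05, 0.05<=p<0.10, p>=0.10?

Exact binomial: n=33, k=6, p₀=1/3=0.3333
P(X=j) = C(n,j)·p₀^j·(1−p₀)^(n−j); p = Σ P(X=j) over j with P(X=j) ≤ P(X=6)
p-value (two-sided) = 0.06692
→ bracket: 0.05<=p<0.10

p-value bracket: 0.05<=p<0.10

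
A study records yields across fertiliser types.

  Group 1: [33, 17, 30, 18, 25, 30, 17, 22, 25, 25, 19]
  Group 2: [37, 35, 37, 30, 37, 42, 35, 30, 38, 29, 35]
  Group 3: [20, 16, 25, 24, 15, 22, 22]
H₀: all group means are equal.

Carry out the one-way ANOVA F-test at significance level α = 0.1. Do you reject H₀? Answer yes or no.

reject H₀: yes

Group means [23.73, 35.00, 20.57], grand mean 27.241
SSB = Σnᵢ(x̄ᵢ−x̄)² = 1109.414; SSW = ΣΣ(x−x̄ᵢ)² = 561.896
MSB = 1109.414/2 = 554.7071; MSW = 561.896/26 = 21.6114
F = MSB/MSW = 25.6674
df = (2, 26)
p-value (upper-tail) = 0.00000
At α=0.1: p < α → reject H₀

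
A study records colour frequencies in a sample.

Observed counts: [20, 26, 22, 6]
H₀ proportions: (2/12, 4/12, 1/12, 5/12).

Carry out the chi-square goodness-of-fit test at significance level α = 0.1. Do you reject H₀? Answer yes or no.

reject H₀: yes

n = 74; E_i = n·p_i = [12.33, 24.67, 6.17, 30.83]
χ² = (20−12.33)²/12.33 + (26−24.67)²/24.67 + (22−6.17)²/6.17 + (6−30.83)²/30.83 = 65.4919
df = 3
p-value (upper-tail) = 0.00000
At α=0.1: p < α → reject H₀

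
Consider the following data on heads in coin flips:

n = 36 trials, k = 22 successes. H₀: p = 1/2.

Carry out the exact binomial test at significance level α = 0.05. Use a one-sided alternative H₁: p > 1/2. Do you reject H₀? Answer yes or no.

reject H₀: no

Exact binomial: n=36, k=22, p₀=1/2=0.5000
P(X≥22) from Σ C(n,i)·p₀^i·(1−p₀)^(n−i)
p-value (one-sided, H₁ greater) = 0.12149
At α=0.05: p ≥ α → fail to reject H₀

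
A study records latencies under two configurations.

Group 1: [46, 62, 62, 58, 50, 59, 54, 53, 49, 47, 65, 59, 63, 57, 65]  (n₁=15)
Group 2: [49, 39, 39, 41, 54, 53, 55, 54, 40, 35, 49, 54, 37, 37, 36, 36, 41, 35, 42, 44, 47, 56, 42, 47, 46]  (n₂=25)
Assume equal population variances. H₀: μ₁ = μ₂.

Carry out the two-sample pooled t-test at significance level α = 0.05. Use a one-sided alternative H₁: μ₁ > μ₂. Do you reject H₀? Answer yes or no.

x̄₁=56.600, s₁=6.434, n₁=15
x̄₂=44.320, s₂=7.058, n₂=25
s_p² = [14·6.434² + 24·7.058²]/38 = 46.7116
SE = √(s_p²·(1/15+1/25)) = 2.2322
t = (56.600−44.320)/2.2322 = 5.5014
df = 38
p-value (one-sided, H₁ greater) = 0.00000
At α=0.05: p < α → reject H₀

reject H₀: yes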